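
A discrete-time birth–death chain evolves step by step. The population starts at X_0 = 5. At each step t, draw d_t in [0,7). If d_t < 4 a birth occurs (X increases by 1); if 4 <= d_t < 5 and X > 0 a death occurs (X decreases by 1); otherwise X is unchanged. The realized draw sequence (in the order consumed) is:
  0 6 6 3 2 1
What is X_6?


9

t=0: X=5, d=0 → birth, X_1=6
t=1: X=6, d=6 → hold, X_2=6
t=2: X=6, d=6 → hold, X_3=6
t=3: X=6, d=3 → birth, X_4=7
t=4: X=7, d=2 → birth, X_5=8
t=5: X=8, d=1 → birth, X_6=9


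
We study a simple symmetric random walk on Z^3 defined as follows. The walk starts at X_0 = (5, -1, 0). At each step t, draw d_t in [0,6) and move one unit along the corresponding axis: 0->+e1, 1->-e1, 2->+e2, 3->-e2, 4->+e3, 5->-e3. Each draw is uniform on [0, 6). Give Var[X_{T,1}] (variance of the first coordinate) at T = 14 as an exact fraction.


14/3

Outcome values over d=0..5: [1, -1, 0, 0, 0, 0]
Σy = 0, Σy² = 2, M = 6
μ = 0/6 = 0,  σ² = 2/6 − (0)² = 1/3
Independent increments: Var[X_14] = 14·σ² = 14·(1/3) = 14/3


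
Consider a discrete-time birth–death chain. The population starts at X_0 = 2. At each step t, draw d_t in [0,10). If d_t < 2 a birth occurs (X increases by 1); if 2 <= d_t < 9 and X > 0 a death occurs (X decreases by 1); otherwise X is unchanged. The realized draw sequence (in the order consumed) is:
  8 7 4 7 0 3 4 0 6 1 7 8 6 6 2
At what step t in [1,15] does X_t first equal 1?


1

t=0: X=2, d=8 → death, X_1=1
t=1: X=1, d=7 → death, X_2=0
t=2: X=0, d=4 → hold, X_3=0
t=3: X=0, d=7 → hold, X_4=0
t=4: X=0, d=0 → birth, X_5=1
t=5: X=1, d=3 → death, X_6=0
t=6: X=0, d=4 → hold, X_7=0
t=7: X=0, d=0 → birth, X_8=1
t=8: X=1, d=6 → death, X_9=0
t=9: X=0, d=1 → birth, X_10=1
t=10: X=1, d=7 → death, X_11=0
t=11: X=0, d=8 → hold, X_12=0
t=12: X=0, d=6 → hold, X_13=0
t=13: X=0, d=6 → hold, X_14=0
t=14: X=0, d=2 → hold, X_15=0


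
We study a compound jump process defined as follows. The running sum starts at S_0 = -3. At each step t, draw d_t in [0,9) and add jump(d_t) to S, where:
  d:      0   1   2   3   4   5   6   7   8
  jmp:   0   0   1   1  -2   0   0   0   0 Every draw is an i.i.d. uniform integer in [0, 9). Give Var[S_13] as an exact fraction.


Outcome values over d=0..8: [0, 0, 1, 1, -2, 0, 0, 0, 0]
Σy = 0, Σy² = 6, M = 9
μ = 0/9 = 0,  σ² = 6/9 − (0)² = 2/3
Independent increments: Var[S_13] = 13·σ² = 13·(2/3) = 26/3

26/3


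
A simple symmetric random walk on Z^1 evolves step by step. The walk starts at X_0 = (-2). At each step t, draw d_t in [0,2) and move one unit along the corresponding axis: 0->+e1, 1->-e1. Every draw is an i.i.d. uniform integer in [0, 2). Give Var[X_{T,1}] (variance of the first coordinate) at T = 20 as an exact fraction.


20

Outcome values over d=0..1: [1, -1]
Σy = 0, Σy² = 2, M = 2
μ = 0/2 = 0,  σ² = 2/2 − (0)² = 1
Independent increments: Var[X_20] = 20·σ² = 20·(1) = 20


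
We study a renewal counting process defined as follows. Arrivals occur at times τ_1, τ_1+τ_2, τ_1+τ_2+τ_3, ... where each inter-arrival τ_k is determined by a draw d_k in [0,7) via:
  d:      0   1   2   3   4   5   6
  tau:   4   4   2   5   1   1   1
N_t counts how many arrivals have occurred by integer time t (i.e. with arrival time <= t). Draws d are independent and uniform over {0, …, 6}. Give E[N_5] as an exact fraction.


Inter-arrival values over d=0..6: [4, 4, 2, 5, 1, 1, 1]
Each d has probability 1/7, so the pmf of τ is: f(1) = 3/7, f(2) = 1/7, f(4) = 2/7, f(5) = 1/7
Renewal equation for m(n) = E[N_n]: condition on τ_1 = k (if k <= n, one arrival plus a fresh copy on the remaining n−k steps): m(n) = F(n) + Σ_{k<=n} f(k)·m(n−k), where F(n) = P(τ <= n) and m(0) = 0
m(1) = F(1) = 3/7
m(2) = F(2) + f(1)·m(1) = 4/7 + 3/7·3/7 = 37/49
m(3) = F(3) + f(1)·m(2) + f(2)·m(1) = 4/7 + 3/7·37/49 + 1/7·3/7 = 328/343
m(4) = F(4) + f(1)·m(3) + f(2)·m(2) = 6/7 + 3/7·328/343 + 1/7·37/49 = 3301/2401
m(5) = F(5) + f(1)·m(4) + f(2)·m(3) + f(4)·m(1) = 1 + 3/7·3301/2401 + 1/7·328/343 + 2/7·3/7 = 31064/16807
E[N_5] = m(5) = 31064/16807

31064/16807


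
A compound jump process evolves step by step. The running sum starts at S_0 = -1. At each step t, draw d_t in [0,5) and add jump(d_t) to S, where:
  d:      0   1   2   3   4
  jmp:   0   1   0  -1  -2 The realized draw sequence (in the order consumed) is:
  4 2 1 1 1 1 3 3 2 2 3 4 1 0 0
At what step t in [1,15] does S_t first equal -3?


t=0: S=-1, d=4, jump=-2, S_1=-3
t=1: S=-3, d=2, jump=0, S_2=-3
t=2: S=-3, d=1, jump=1, S_3=-2
t=3: S=-2, d=1, jump=1, S_4=-1
t=4: S=-1, d=1, jump=1, S_5=0
t=5: S=0, d=1, jump=1, S_6=1
t=6: S=1, d=3, jump=-1, S_7=0
t=7: S=0, d=3, jump=-1, S_8=-1
t=8: S=-1, d=2, jump=0, S_9=-1
t=9: S=-1, d=2, jump=0, S_10=-1
t=10: S=-1, d=3, jump=-1, S_11=-2
t=11: S=-2, d=4, jump=-2, S_12=-4
t=12: S=-4, d=1, jump=1, S_13=-3
t=13: S=-3, d=0, jump=0, S_14=-3
t=14: S=-3, d=0, jump=0, S_15=-3

1


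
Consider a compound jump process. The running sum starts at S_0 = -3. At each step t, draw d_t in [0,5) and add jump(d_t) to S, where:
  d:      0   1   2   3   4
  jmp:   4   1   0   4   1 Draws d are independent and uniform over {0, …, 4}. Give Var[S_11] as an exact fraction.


154/5

Outcome values over d=0..4: [4, 1, 0, 4, 1]
Σy = 10, Σy² = 34, M = 5
μ = 10/5 = 2,  σ² = 34/5 − (2)² = 14/5
Independent increments: Var[S_11] = 11·σ² = 11·(14/5) = 154/5


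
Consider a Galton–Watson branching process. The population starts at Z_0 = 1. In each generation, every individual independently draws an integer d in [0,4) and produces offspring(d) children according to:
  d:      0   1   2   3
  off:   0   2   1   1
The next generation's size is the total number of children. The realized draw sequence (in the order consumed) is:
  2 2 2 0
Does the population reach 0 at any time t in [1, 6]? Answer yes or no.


gen 0: Z_0=1, draws=[2], offspring=[1], Z_1=1
gen 1: Z_1=1, draws=[2], offspring=[1], Z_2=1
gen 2: Z_2=1, draws=[2], offspring=[1], Z_3=1
gen 3: Z_3=1, draws=[0], offspring=[0], Z_4=0
gen 4: Z_4=0, draws=[], offspring=[], Z_5=0
gen 5: Z_5=0, draws=[], offspring=[], Z_6=0

yes


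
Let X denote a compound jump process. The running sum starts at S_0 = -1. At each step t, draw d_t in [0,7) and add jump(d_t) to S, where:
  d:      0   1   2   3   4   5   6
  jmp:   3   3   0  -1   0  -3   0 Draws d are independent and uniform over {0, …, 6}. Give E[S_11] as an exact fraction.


15/7

Outcome values over d=0..6: [3, 3, 0, -1, 0, -3, 0]
Σy = 2, Σy² = 28, M = 7
μ = 2/7 = 2/7,  σ² = 28/7 − (2/7)² = 192/49
E[S_11] = -1 + 11·(2/7) = 15/7


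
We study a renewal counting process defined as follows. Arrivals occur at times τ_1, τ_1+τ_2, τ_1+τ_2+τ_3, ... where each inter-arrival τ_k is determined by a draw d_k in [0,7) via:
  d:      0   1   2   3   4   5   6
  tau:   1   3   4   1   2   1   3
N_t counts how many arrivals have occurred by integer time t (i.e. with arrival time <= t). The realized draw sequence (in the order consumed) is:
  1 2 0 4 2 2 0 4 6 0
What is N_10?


4

draw d_1=1: τ_1=3, arrival time A_1=3
draw d_2=2: τ_2=4, arrival time A_2=7
draw d_3=0: τ_3=1, arrival time A_3=8
draw d_4=4: τ_4=2, arrival time A_4=10
draw d_5=2: τ_5=4, arrival time A_5=14
draw d_6=2: τ_6=4, arrival time A_6=18
draw d_7=0: τ_7=1, arrival time A_7=19
draw d_8=4: τ_8=2, arrival time A_8=21
draw d_9=6: τ_9=3, arrival time A_9=24
draw d_10=0: τ_10=1, arrival time A_10=25
N_t over t=0..10: 0:0 1:0 2:0 3:1 4:1 5:1 6:1 7:2 8:3 9:3 10:4


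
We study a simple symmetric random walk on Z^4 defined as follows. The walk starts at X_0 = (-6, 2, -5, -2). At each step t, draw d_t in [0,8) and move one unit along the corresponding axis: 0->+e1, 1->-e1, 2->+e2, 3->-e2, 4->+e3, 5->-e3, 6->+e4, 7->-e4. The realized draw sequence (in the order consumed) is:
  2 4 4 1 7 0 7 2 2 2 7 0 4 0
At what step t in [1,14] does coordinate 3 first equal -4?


2

t=0: X=(-6, 2, -5, -2), d=2 → +e2, X_1=(-6, 3, -5, -2)
t=1: X=(-6, 3, -5, -2), d=4 → +e3, X_2=(-6, 3, -4, -2)
t=2: X=(-6, 3, -4, -2), d=4 → +e3, X_3=(-6, 3, -3, -2)
t=3: X=(-6, 3, -3, -2), d=1 → -e1, X_4=(-7, 3, -3, -2)
t=4: X=(-7, 3, -3, -2), d=7 → -e4, X_5=(-7, 3, -3, -3)
t=5: X=(-7, 3, -3, -3), d=0 → +e1, X_6=(-6, 3, -3, -3)
t=6: X=(-6, 3, -3, -3), d=7 → -e4, X_7=(-6, 3, -3, -4)
t=7: X=(-6, 3, -3, -4), d=2 → +e2, X_8=(-6, 4, -3, -4)
t=8: X=(-6, 4, -3, -4), d=2 → +e2, X_9=(-6, 5, -3, -4)
t=9: X=(-6, 5, -3, -4), d=2 → +e2, X_10=(-6, 6, -3, -4)
t=10: X=(-6, 6, -3, -4), d=7 → -e4, X_11=(-6, 6, -3, -5)
t=11: X=(-6, 6, -3, -5), d=0 → +e1, X_12=(-5, 6, -3, -5)
t=12: X=(-5, 6, -3, -5), d=4 → +e3, X_13=(-5, 6, -2, -5)
t=13: X=(-5, 6, -2, -5), d=0 → +e1, X_14=(-4, 6, -2, -5)


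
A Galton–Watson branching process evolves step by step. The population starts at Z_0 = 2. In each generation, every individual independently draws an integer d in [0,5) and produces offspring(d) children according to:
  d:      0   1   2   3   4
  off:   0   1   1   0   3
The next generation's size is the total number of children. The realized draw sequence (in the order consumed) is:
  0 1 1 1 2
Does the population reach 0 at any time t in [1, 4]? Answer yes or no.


gen 0: Z_0=2, draws=[0, 1], offspring=[0, 1], Z_1=1
gen 1: Z_1=1, draws=[1], offspring=[1], Z_2=1
gen 2: Z_2=1, draws=[1], offspring=[1], Z_3=1
gen 3: Z_3=1, draws=[2], offspring=[1], Z_4=1

no


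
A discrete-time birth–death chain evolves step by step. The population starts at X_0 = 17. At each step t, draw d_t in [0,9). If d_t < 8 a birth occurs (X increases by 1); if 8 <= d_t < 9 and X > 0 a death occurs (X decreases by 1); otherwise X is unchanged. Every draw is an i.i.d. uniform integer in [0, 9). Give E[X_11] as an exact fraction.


230/9

X can drop by at most 1 per step and X_0 = 17 > T = 11, so X_t >= 17 − t >= 6 > 0 for every t <= 11: the floor at 0 (the 'and X > 0' condition) never binds. Hence X_11 = X_0 + Σ_{t<11} Y_t with i.i.d. increments Y_t = y(d_t) ∈ {+1, −1, 0}.
Outcome values over d=0..8: [1, 1, 1, 1, 1, 1, 1, 1, -1]
Σy = 7, Σy² = 9, M = 9
μ = 7/9 = 7/9,  σ² = 9/9 − (7/9)² = 32/81
E[X_11] = 17 + 11·(7/9) = 230/9


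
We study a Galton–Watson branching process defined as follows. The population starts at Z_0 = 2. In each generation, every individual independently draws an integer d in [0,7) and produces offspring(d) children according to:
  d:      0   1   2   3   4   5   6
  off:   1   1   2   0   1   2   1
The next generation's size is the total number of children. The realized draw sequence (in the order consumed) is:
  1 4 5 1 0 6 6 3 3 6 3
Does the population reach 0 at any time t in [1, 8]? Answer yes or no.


yes

gen 0: Z_0=2, draws=[1, 4], offspring=[1, 1], Z_1=2
gen 1: Z_1=2, draws=[5, 1], offspring=[2, 1], Z_2=3
gen 2: Z_2=3, draws=[0, 6, 6], offspring=[1, 1, 1], Z_3=3
gen 3: Z_3=3, draws=[3, 3, 6], offspring=[0, 0, 1], Z_4=1
gen 4: Z_4=1, draws=[3], offspring=[0], Z_5=0
gen 5: Z_5=0, draws=[], offspring=[], Z_6=0
gen 6: Z_6=0, draws=[], offspring=[], Z_7=0
gen 7: Z_7=0, draws=[], offspring=[], Z_8=0


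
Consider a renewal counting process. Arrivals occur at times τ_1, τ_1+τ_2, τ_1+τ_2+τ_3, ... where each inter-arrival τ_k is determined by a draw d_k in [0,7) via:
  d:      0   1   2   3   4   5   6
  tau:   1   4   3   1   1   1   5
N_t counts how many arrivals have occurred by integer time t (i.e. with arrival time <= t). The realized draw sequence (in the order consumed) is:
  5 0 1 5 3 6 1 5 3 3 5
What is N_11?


draw d_1=5: τ_1=1, arrival time A_1=1
draw d_2=0: τ_2=1, arrival time A_2=2
draw d_3=1: τ_3=4, arrival time A_3=6
draw d_4=5: τ_4=1, arrival time A_4=7
draw d_5=3: τ_5=1, arrival time A_5=8
draw d_6=6: τ_6=5, arrival time A_6=13
draw d_7=1: τ_7=4, arrival time A_7=17
draw d_8=5: τ_8=1, arrival time A_8=18
draw d_9=3: τ_9=1, arrival time A_9=19
draw d_10=3: τ_10=1, arrival time A_10=20
draw d_11=5: τ_11=1, arrival time A_11=21
N_t over t=0..11: 0:0 1:1 2:2 3:2 4:2 5:2 6:3 7:4 8:5 9:5 10:5 11:5

5


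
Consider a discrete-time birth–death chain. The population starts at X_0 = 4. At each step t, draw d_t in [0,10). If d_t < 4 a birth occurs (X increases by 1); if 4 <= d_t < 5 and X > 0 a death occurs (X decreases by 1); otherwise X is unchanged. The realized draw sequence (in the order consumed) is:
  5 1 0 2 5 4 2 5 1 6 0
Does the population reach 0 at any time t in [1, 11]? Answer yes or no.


no

t=0: X=4, d=5 → hold, X_1=4
t=1: X=4, d=1 → birth, X_2=5
t=2: X=5, d=0 → birth, X_3=6
t=3: X=6, d=2 → birth, X_4=7
t=4: X=7, d=5 → hold, X_5=7
t=5: X=7, d=4 → death, X_6=6
t=6: X=6, d=2 → birth, X_7=7
t=7: X=7, d=5 → hold, X_8=7
t=8: X=7, d=1 → birth, X_9=8
t=9: X=8, d=6 → hold, X_10=8
t=10: X=8, d=0 → birth, X_11=9


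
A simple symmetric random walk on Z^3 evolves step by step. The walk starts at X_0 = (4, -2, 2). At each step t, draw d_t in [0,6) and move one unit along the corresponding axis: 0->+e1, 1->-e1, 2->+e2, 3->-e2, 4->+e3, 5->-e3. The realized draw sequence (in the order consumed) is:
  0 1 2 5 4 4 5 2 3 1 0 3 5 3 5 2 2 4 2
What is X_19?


t=0: X=(4, -2, 2), d=0 → +e1, X_1=(5, -2, 2)
t=1: X=(5, -2, 2), d=1 → -e1, X_2=(4, -2, 2)
t=2: X=(4, -2, 2), d=2 → +e2, X_3=(4, -1, 2)
t=3: X=(4, -1, 2), d=5 → -e3, X_4=(4, -1, 1)
t=4: X=(4, -1, 1), d=4 → +e3, X_5=(4, -1, 2)
t=5: X=(4, -1, 2), d=4 → +e3, X_6=(4, -1, 3)
t=6: X=(4, -1, 3), d=5 → -e3, X_7=(4, -1, 2)
t=7: X=(4, -1, 2), d=2 → +e2, X_8=(4, 0, 2)
t=8: X=(4, 0, 2), d=3 → -e2, X_9=(4, -1, 2)
t=9: X=(4, -1, 2), d=1 → -e1, X_10=(3, -1, 2)
t=10: X=(3, -1, 2), d=0 → +e1, X_11=(4, -1, 2)
t=11: X=(4, -1, 2), d=3 → -e2, X_12=(4, -2, 2)
t=12: X=(4, -2, 2), d=5 → -e3, X_13=(4, -2, 1)
t=13: X=(4, -2, 1), d=3 → -e2, X_14=(4, -3, 1)
t=14: X=(4, -3, 1), d=5 → -e3, X_15=(4, -3, 0)
t=15: X=(4, -3, 0), d=2 → +e2, X_16=(4, -2, 0)
t=16: X=(4, -2, 0), d=2 → +e2, X_17=(4, -1, 0)
t=17: X=(4, -1, 0), d=4 → +e3, X_18=(4, -1, 1)
t=18: X=(4, -1, 1), d=2 → +e2, X_19=(4, 0, 1)

(4, 0, 1)


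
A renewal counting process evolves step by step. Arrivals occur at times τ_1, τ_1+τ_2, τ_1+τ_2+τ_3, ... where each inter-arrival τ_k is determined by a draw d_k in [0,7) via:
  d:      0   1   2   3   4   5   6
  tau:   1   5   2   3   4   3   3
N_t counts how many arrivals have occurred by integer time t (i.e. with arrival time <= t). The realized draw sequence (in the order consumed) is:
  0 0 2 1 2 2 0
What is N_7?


draw d_1=0: τ_1=1, arrival time A_1=1
draw d_2=0: τ_2=1, arrival time A_2=2
draw d_3=2: τ_3=2, arrival time A_3=4
draw d_4=1: τ_4=5, arrival time A_4=9
draw d_5=2: τ_5=2, arrival time A_5=11
draw d_6=2: τ_6=2, arrival time A_6=13
draw d_7=0: τ_7=1, arrival time A_7=14
N_t over t=0..7: 0:0 1:1 2:2 3:2 4:3 5:3 6:3 7:3

3


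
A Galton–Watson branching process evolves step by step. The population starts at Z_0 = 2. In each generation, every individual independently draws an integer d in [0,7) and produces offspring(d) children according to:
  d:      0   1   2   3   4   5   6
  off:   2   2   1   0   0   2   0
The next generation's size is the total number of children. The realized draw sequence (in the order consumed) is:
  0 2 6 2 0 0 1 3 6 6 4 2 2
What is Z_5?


1

gen 0: Z_0=2, draws=[0, 2], offspring=[2, 1], Z_1=3
gen 1: Z_1=3, draws=[6, 2, 0], offspring=[0, 1, 2], Z_2=3
gen 2: Z_2=3, draws=[0, 1, 3], offspring=[2, 2, 0], Z_3=4
gen 3: Z_3=4, draws=[6, 6, 4, 2], offspring=[0, 0, 0, 1], Z_4=1
gen 4: Z_4=1, draws=[2], offspring=[1], Z_5=1


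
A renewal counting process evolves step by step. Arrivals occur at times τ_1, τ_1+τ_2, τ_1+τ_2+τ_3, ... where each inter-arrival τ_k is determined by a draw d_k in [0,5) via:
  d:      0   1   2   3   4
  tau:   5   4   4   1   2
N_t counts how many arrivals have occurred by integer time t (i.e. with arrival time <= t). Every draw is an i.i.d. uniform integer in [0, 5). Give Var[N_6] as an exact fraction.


Inter-arrival values over d=0..4: [5, 4, 4, 1, 2]
Each d has probability 1/5, so the pmf of τ is: f(1) = 1/5, f(2) = 1/5, f(4) = 2/5, f(5) = 1/5
Let p_n(j) = P(N_n = j), with p_0 = [1]. Condition on τ_1: p_n(0) = P(τ > n), and for j >= 1, p_n(j) = Σ_{k<=n} f(k)·p_{n−k}(j−1)
p_1 = [4/5, 1/5]  (j = 0..1)
p_2 = [3/5, 9/25, 1/25]  (j = 0..2)
p_3 = [3/5, 7/25, 14/125, 1/125]  (j = 0..3)
p_4 = [1/5, 16/25, 16/125, 19/625, 1/625]  (j = 0..4)
p_5 = [0, 17/25, 33/125, 6/125, 24/3125, 1/3125]  (j = 0..5)
p_6 = [0, 11/25, 56/125, 59/625, 49/3125, 29/15625, 1/15625]  (j = 0..6)
E[N_6] = Σ j·p_6(j) = 26431/15625;  E[N_6²] = Σ j²·p_6(j) = 52831/15625
Var[N_6] = 52831/15625 − (26431/15625)² = 126886614/244140625

126886614/244140625


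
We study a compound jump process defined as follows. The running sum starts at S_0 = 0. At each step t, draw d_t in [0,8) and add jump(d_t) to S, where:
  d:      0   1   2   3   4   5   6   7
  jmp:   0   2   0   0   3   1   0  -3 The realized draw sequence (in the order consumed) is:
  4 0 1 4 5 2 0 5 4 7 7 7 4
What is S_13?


t=0: S=0, d=4, jump=3, S_1=3
t=1: S=3, d=0, jump=0, S_2=3
t=2: S=3, d=1, jump=2, S_3=5
t=3: S=5, d=4, jump=3, S_4=8
t=4: S=8, d=5, jump=1, S_5=9
t=5: S=9, d=2, jump=0, S_6=9
t=6: S=9, d=0, jump=0, S_7=9
t=7: S=9, d=5, jump=1, S_8=10
t=8: S=10, d=4, jump=3, S_9=13
t=9: S=13, d=7, jump=-3, S_10=10
t=10: S=10, d=7, jump=-3, S_11=7
t=11: S=7, d=7, jump=-3, S_12=4
t=12: S=4, d=4, jump=3, S_13=7

7


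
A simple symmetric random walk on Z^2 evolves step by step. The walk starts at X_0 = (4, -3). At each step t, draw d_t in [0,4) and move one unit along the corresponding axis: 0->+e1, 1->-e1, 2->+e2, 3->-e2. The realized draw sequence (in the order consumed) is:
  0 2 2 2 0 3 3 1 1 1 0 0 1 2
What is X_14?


t=0: X=(4, -3), d=0 → +e1, X_1=(5, -3)
t=1: X=(5, -3), d=2 → +e2, X_2=(5, -2)
t=2: X=(5, -2), d=2 → +e2, X_3=(5, -1)
t=3: X=(5, -1), d=2 → +e2, X_4=(5, 0)
t=4: X=(5, 0), d=0 → +e1, X_5=(6, 0)
t=5: X=(6, 0), d=3 → -e2, X_6=(6, -1)
t=6: X=(6, -1), d=3 → -e2, X_7=(6, -2)
t=7: X=(6, -2), d=1 → -e1, X_8=(5, -2)
t=8: X=(5, -2), d=1 → -e1, X_9=(4, -2)
t=9: X=(4, -2), d=1 → -e1, X_10=(3, -2)
t=10: X=(3, -2), d=0 → +e1, X_11=(4, -2)
t=11: X=(4, -2), d=0 → +e1, X_12=(5, -2)
t=12: X=(5, -2), d=1 → -e1, X_13=(4, -2)
t=13: X=(4, -2), d=2 → +e2, X_14=(4, -1)

(4, -1)


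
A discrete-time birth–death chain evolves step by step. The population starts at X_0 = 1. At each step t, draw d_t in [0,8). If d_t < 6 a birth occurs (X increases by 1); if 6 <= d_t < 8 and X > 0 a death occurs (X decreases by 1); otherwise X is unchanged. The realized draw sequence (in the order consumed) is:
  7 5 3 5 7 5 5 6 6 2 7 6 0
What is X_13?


t=0: X=1, d=7 → death, X_1=0
t=1: X=0, d=5 → birth, X_2=1
t=2: X=1, d=3 → birth, X_3=2
t=3: X=2, d=5 → birth, X_4=3
t=4: X=3, d=7 → death, X_5=2
t=5: X=2, d=5 → birth, X_6=3
t=6: X=3, d=5 → birth, X_7=4
t=7: X=4, d=6 → death, X_8=3
t=8: X=3, d=6 → death, X_9=2
t=9: X=2, d=2 → birth, X_10=3
t=10: X=3, d=7 → death, X_11=2
t=11: X=2, d=6 → death, X_12=1
t=12: X=1, d=0 → birth, X_13=2

2


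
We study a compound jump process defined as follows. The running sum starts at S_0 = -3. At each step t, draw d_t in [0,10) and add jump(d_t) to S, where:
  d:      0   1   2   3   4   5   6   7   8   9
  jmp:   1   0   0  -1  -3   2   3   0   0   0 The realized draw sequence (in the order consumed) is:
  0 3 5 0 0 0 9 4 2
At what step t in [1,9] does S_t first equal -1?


3

t=0: S=-3, d=0, jump=1, S_1=-2
t=1: S=-2, d=3, jump=-1, S_2=-3
t=2: S=-3, d=5, jump=2, S_3=-1
t=3: S=-1, d=0, jump=1, S_4=0
t=4: S=0, d=0, jump=1, S_5=1
t=5: S=1, d=0, jump=1, S_6=2
t=6: S=2, d=9, jump=0, S_7=2
t=7: S=2, d=4, jump=-3, S_8=-1
t=8: S=-1, d=2, jump=0, S_9=-1


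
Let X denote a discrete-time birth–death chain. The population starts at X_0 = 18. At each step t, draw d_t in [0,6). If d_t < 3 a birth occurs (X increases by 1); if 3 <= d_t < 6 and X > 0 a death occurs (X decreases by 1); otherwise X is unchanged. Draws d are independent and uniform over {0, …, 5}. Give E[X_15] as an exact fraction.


X can drop by at most 1 per step and X_0 = 18 > T = 15, so X_t >= 18 − t >= 3 > 0 for every t <= 15: the floor at 0 (the 'and X > 0' condition) never binds. Hence X_15 = X_0 + Σ_{t<15} Y_t with i.i.d. increments Y_t = y(d_t) ∈ {+1, −1, 0}.
Outcome values over d=0..5: [1, 1, 1, -1, -1, -1]
Σy = 0, Σy² = 6, M = 6
μ = 0/6 = 0,  σ² = 6/6 − (0)² = 1
E[X_15] = 18 + 15·(0) = 18

18


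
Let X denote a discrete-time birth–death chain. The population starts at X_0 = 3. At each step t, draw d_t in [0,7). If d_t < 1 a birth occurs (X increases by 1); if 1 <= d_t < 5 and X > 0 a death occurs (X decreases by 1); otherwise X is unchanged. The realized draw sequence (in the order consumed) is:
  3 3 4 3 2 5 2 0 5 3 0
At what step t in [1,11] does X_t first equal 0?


3

t=0: X=3, d=3 → death, X_1=2
t=1: X=2, d=3 → death, X_2=1
t=2: X=1, d=4 → death, X_3=0
t=3: X=0, d=3 → hold, X_4=0
t=4: X=0, d=2 → hold, X_5=0
t=5: X=0, d=5 → hold, X_6=0
t=6: X=0, d=2 → hold, X_7=0
t=7: X=0, d=0 → birth, X_8=1
t=8: X=1, d=5 → hold, X_9=1
t=9: X=1, d=3 → death, X_10=0
t=10: X=0, d=0 → birth, X_11=1


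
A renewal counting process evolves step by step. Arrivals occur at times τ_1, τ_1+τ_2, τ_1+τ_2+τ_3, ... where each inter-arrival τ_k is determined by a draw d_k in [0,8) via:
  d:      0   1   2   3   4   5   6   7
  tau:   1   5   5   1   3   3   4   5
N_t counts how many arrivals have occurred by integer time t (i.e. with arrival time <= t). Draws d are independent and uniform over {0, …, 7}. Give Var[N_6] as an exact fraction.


8328711/16777216

Inter-arrival values over d=0..7: [1, 5, 5, 1, 3, 3, 4, 5]
Each d has probability 1/8, so the pmf of τ is: f(1) = 1/4, f(3) = 1/4, f(4) = 1/8, f(5) = 3/8
Let p_n(j) = P(N_n = j), with p_0 = [1]. Condition on τ_1: p_n(0) = P(τ > n), and for j >= 1, p_n(j) = Σ_{k<=n} f(k)·p_{n−k}(j−1)
p_1 = [3/4, 1/4]  (j = 0..1)
p_2 = [3/4, 3/16, 1/16]  (j = 0..2)
p_3 = [1/2, 7/16, 3/64, 1/64]  (j = 0..3)
p_4 = [3/8, 7/16, 11/64, 3/256, 1/256]  (j = 0..4)
p_5 = [0, 3/4, 3/16, 15/256, 3/1024, 1/1024]  (j = 0..5)
p_6 = [0, 1/2, 53/128, 17/256, 19/1024, 3/4096, 1/4096]  (j = 0..6)
E[N_6] = Σ j·p_6(j) = 6581/4096;  E[N_6²] = Σ j²·p_6(j) = 12607/4096
Var[N_6] = 12607/4096 − (6581/4096)² = 8328711/16777216


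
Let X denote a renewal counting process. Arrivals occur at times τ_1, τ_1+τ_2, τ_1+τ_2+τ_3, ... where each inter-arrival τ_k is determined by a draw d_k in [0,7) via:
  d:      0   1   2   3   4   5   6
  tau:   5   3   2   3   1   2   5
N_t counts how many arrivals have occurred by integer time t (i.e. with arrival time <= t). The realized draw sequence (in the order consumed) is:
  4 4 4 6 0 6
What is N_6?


draw d_1=4: τ_1=1, arrival time A_1=1
draw d_2=4: τ_2=1, arrival time A_2=2
draw d_3=4: τ_3=1, arrival time A_3=3
draw d_4=6: τ_4=5, arrival time A_4=8
draw d_5=0: τ_5=5, arrival time A_5=13
draw d_6=6: τ_6=5, arrival time A_6=18
N_t over t=0..6: 0:0 1:1 2:2 3:3 4:3 5:3 6:3

3


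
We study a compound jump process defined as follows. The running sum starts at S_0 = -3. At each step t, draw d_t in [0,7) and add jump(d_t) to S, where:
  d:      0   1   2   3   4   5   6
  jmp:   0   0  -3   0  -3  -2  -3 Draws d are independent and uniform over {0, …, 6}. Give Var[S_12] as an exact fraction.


Outcome values over d=0..6: [0, 0, -3, 0, -3, -2, -3]
Σy = -11, Σy² = 31, M = 7
μ = -11/7 = -11/7,  σ² = 31/7 − (-11/7)² = 96/49
Independent increments: Var[S_12] = 12·σ² = 12·(96/49) = 1152/49

1152/49


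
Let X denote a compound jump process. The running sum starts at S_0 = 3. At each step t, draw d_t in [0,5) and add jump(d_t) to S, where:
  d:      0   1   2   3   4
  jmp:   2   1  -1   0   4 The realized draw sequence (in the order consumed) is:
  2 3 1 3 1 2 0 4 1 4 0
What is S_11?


16

t=0: S=3, d=2, jump=-1, S_1=2
t=1: S=2, d=3, jump=0, S_2=2
t=2: S=2, d=1, jump=1, S_3=3
t=3: S=3, d=3, jump=0, S_4=3
t=4: S=3, d=1, jump=1, S_5=4
t=5: S=4, d=2, jump=-1, S_6=3
t=6: S=3, d=0, jump=2, S_7=5
t=7: S=5, d=4, jump=4, S_8=9
t=8: S=9, d=1, jump=1, S_9=10
t=9: S=10, d=4, jump=4, S_10=14
t=10: S=14, d=0, jump=2, S_11=16


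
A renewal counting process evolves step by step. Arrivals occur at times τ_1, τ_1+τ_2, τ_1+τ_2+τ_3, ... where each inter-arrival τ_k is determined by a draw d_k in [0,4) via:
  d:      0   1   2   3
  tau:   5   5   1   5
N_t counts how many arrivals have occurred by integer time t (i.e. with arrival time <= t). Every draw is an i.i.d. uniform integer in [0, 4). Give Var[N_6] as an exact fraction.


Inter-arrival values over d=0..3: [5, 5, 1, 5]
Each d has probability 1/4, so the pmf of τ is: f(1) = 1/4, f(5) = 3/4
Let p_n(j) = P(N_n = j), with p_0 = [1]. Condition on τ_1: p_n(0) = P(τ > n), and for j >= 1, p_n(j) = Σ_{k<=n} f(k)·p_{n−k}(j−1)
p_1 = [3/4, 1/4]  (j = 0..1)
p_2 = [3/4, 3/16, 1/16]  (j = 0..2)
p_3 = [3/4, 3/16, 3/64, 1/64]  (j = 0..3)
p_4 = [3/4, 3/16, 3/64, 3/256, 1/256]  (j = 0..4)
p_5 = [0, 15/16, 3/64, 3/256, 3/1024, 1/1024]  (j = 0..5)
p_6 = [0, 9/16, 27/64, 3/256, 3/1024, 3/4096, 1/4096]  (j = 0..6)
E[N_6] = Σ j·p_6(j) = 5973/4096;  E[N_6²] = Σ j²·p_6(j) = 9951/4096
Var[N_6] = 9951/4096 − (5973/4096)² = 5082567/16777216

5082567/16777216


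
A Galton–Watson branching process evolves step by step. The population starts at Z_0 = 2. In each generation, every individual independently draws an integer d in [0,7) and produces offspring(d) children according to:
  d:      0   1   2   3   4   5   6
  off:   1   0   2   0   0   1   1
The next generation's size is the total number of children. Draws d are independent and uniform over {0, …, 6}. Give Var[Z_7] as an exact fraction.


279531750000/678223072849

Outcome values over d=0..6: [1, 0, 2, 0, 0, 1, 1]
Σy = 5, Σy² = 7, M = 7
μ = 5/7 = 5/7,  σ² = 7/7 − (5/7)² = 24/49
V_0 = 0, E_0 = 2
V_1 = 24/49·E_0 + (5/7)²·V_0 = 48/49;  E_1 = 10/7
V_2 = 24/49·E_1 + (5/7)²·V_1 = 2880/2401;  E_2 = 50/49
V_3 = 24/49·E_2 + (5/7)²·V_2 = 130800/117649;  E_3 = 250/343
V_4 = 24/49·E_3 + (5/7)²·V_3 = 5328000/5764801;  E_4 = 1250/2401
V_5 = 24/49·E_4 + (5/7)²·V_4 = 205230000/282475249;  E_5 = 6250/16807
V_6 = 24/49·E_5 + (5/7)²·V_5 = 7651800000/13841287201;  E_6 = 31250/117649
V_7 = 24/49·E_6 + (5/7)²·V_6 = 279531750000/678223072849;  E_7 = 156250/823543


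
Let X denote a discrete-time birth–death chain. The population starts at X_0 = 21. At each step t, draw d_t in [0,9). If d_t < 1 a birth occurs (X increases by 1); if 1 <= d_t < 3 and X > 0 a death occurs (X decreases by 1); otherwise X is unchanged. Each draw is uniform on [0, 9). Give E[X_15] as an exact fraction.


X can drop by at most 1 per step and X_0 = 21 > T = 15, so X_t >= 21 − t >= 6 > 0 for every t <= 15: the floor at 0 (the 'and X > 0' condition) never binds. Hence X_15 = X_0 + Σ_{t<15} Y_t with i.i.d. increments Y_t = y(d_t) ∈ {+1, −1, 0}.
Outcome values over d=0..8: [1, -1, -1, 0, 0, 0, 0, 0, 0]
Σy = -1, Σy² = 3, M = 9
μ = -1/9 = -1/9,  σ² = 3/9 − (-1/9)² = 26/81
E[X_15] = 21 + 15·(-1/9) = 58/3

58/3


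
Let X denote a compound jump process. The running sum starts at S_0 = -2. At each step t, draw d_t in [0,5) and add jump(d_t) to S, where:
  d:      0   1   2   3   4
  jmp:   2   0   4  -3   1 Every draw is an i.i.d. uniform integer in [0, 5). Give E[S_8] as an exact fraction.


22/5

Outcome values over d=0..4: [2, 0, 4, -3, 1]
Σy = 4, Σy² = 30, M = 5
μ = 4/5 = 4/5,  σ² = 30/5 − (4/5)² = 134/25
E[S_8] = -2 + 8·(4/5) = 22/5


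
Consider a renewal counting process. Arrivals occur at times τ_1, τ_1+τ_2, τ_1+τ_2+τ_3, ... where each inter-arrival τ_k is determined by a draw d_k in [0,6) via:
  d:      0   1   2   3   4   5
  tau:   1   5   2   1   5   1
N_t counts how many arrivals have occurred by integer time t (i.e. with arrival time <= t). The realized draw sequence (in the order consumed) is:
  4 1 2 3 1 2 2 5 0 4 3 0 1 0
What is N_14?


draw d_1=4: τ_1=5, arrival time A_1=5
draw d_2=1: τ_2=5, arrival time A_2=10
draw d_3=2: τ_3=2, arrival time A_3=12
draw d_4=3: τ_4=1, arrival time A_4=13
draw d_5=1: τ_5=5, arrival time A_5=18
draw d_6=2: τ_6=2, arrival time A_6=20
draw d_7=2: τ_7=2, arrival time A_7=22
draw d_8=5: τ_8=1, arrival time A_8=23
draw d_9=0: τ_9=1, arrival time A_9=24
draw d_10=4: τ_10=5, arrival time A_10=29
draw d_11=3: τ_11=1, arrival time A_11=30
draw d_12=0: τ_12=1, arrival time A_12=31
draw d_13=1: τ_13=5, arrival time A_13=36
draw d_14=0: τ_14=1, arrival time A_14=37
N_t over t=0..14: 0:0 1:0 2:0 3:0 4:0 5:1 6:1 7:1 8:1 9:1 10:2 11:2 12:3 13:4 14:4

4


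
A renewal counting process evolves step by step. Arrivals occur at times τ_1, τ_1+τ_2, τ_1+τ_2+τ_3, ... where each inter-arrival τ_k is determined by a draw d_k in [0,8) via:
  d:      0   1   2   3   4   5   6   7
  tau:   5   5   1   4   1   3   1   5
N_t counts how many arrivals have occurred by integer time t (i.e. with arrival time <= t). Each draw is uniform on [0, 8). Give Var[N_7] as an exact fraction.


Inter-arrival values over d=0..7: [5, 5, 1, 4, 1, 3, 1, 5]
Each d has probability 1/8, so the pmf of τ is: f(1) = 3/8, f(3) = 1/8, f(4) = 1/8, f(5) = 3/8
Let p_n(j) = P(N_n = j), with p_0 = [1]. Condition on τ_1: p_n(0) = P(τ > n), and for j >= 1, p_n(j) = Σ_{k<=n} f(k)·p_{n−k}(j−1)
p_1 = [5/8, 3/8]  (j = 0..1)
p_2 = [5/8, 15/64, 9/64]  (j = 0..2)
p_3 = [1/2, 23/64, 45/512, 27/512]  (j = 0..3)
p_4 = [3/8, 25/64, 93/512, 135/4096, 81/4096]  (j = 0..4)
p_5 = [0, 43/64, 57/256, 351/4096, 405/32768, 243/32768]  (j = 0..5)
p_6 = [0, 3/8, 239/512, 459/4096, 1269/32768, 1215/262144, 729/262144]  (j = 0..6)
p_7 = [0, 11/32, 165/512, 1071/4096, 27/512, 4455/262144, 3645/2097152, 2187/2097152]  (j = 0..7)
E[N_7] = Σ j·p_7(j) = 4375379/2097152;  E[N_7²] = Σ j²·p_7(j) = 11258279/2097152
Var[N_7] = 11258279/2097152 − (4375379/2097152)² = 4466380927767/4398046511104

4466380927767/4398046511104


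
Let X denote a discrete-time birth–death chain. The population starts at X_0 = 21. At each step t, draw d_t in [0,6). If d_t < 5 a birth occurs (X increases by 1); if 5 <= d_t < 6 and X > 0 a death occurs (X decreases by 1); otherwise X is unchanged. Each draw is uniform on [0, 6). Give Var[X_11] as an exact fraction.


X can drop by at most 1 per step and X_0 = 21 > T = 11, so X_t >= 21 − t >= 10 > 0 for every t <= 11: the floor at 0 (the 'and X > 0' condition) never binds. Hence X_11 = X_0 + Σ_{t<11} Y_t with i.i.d. increments Y_t = y(d_t) ∈ {+1, −1, 0}.
Outcome values over d=0..5: [1, 1, 1, 1, 1, -1]
Σy = 4, Σy² = 6, M = 6
μ = 4/6 = 2/3,  σ² = 6/6 − (2/3)² = 5/9
Independent increments: Var[X_11] = 11·σ² = 11·(5/9) = 55/9

55/9


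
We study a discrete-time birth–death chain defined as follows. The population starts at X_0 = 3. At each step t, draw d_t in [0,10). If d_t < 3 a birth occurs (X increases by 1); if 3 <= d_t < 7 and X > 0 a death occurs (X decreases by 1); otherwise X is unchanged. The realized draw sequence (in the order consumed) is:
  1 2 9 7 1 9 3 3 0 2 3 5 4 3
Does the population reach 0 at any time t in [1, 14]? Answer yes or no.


no

t=0: X=3, d=1 → birth, X_1=4
t=1: X=4, d=2 → birth, X_2=5
t=2: X=5, d=9 → hold, X_3=5
t=3: X=5, d=7 → hold, X_4=5
t=4: X=5, d=1 → birth, X_5=6
t=5: X=6, d=9 → hold, X_6=6
t=6: X=6, d=3 → death, X_7=5
t=7: X=5, d=3 → death, X_8=4
t=8: X=4, d=0 → birth, X_9=5
t=9: X=5, d=2 → birth, X_10=6
t=10: X=6, d=3 → death, X_11=5
t=11: X=5, d=5 → death, X_12=4
t=12: X=4, d=4 → death, X_13=3
t=13: X=3, d=3 → death, X_14=2


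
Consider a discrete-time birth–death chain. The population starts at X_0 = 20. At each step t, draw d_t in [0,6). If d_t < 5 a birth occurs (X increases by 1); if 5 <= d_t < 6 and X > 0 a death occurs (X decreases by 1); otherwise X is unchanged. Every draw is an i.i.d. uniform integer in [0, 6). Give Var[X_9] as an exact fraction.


X can drop by at most 1 per step and X_0 = 20 > T = 9, so X_t >= 20 − t >= 11 > 0 for every t <= 9: the floor at 0 (the 'and X > 0' condition) never binds. Hence X_9 = X_0 + Σ_{t<9} Y_t with i.i.d. increments Y_t = y(d_t) ∈ {+1, −1, 0}.
Outcome values over d=0..5: [1, 1, 1, 1, 1, -1]
Σy = 4, Σy² = 6, M = 6
μ = 4/6 = 2/3,  σ² = 6/6 − (2/3)² = 5/9
Independent increments: Var[X_9] = 9·σ² = 9·(5/9) = 5

5


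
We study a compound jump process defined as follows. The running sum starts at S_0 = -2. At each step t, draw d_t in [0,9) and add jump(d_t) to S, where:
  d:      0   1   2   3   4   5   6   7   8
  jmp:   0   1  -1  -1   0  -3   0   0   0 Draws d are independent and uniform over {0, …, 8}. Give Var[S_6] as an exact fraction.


184/27

Outcome values over d=0..8: [0, 1, -1, -1, 0, -3, 0, 0, 0]
Σy = -4, Σy² = 12, M = 9
μ = -4/9 = -4/9,  σ² = 12/9 − (-4/9)² = 92/81
Independent increments: Var[S_6] = 6·σ² = 6·(92/81) = 184/27


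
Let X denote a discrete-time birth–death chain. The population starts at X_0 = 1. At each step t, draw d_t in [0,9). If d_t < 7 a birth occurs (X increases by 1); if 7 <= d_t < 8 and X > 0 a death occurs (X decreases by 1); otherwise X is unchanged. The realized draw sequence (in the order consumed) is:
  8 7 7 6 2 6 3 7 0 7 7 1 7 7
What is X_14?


1

t=0: X=1, d=8 → hold, X_1=1
t=1: X=1, d=7 → death, X_2=0
t=2: X=0, d=7 → hold, X_3=0
t=3: X=0, d=6 → birth, X_4=1
t=4: X=1, d=2 → birth, X_5=2
t=5: X=2, d=6 → birth, X_6=3
t=6: X=3, d=3 → birth, X_7=4
t=7: X=4, d=7 → death, X_8=3
t=8: X=3, d=0 → birth, X_9=4
t=9: X=4, d=7 → death, X_10=3
t=10: X=3, d=7 → death, X_11=2
t=11: X=2, d=1 → birth, X_12=3
t=12: X=3, d=7 → death, X_13=2
t=13: X=2, d=7 → death, X_14=1


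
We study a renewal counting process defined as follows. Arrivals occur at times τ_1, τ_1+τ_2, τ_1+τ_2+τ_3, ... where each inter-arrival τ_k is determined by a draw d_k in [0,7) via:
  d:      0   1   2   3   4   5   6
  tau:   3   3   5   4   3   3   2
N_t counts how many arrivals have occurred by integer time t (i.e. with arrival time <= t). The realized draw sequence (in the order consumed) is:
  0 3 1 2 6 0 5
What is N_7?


2

draw d_1=0: τ_1=3, arrival time A_1=3
draw d_2=3: τ_2=4, arrival time A_2=7
draw d_3=1: τ_3=3, arrival time A_3=10
draw d_4=2: τ_4=5, arrival time A_4=15
draw d_5=6: τ_5=2, arrival time A_5=17
draw d_6=0: τ_6=3, arrival time A_6=20
draw d_7=5: τ_7=3, arrival time A_7=23
N_t over t=0..7: 0:0 1:0 2:0 3:1 4:1 5:1 6:1 7:2


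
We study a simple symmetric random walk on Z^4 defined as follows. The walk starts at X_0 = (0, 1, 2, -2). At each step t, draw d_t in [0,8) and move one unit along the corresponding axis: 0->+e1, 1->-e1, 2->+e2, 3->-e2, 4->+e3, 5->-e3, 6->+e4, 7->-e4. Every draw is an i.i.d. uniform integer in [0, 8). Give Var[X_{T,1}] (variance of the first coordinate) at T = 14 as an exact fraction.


Outcome values over d=0..7: [1, -1, 0, 0, 0, 0, 0, 0]
Σy = 0, Σy² = 2, M = 8
μ = 0/8 = 0,  σ² = 2/8 − (0)² = 1/4
Independent increments: Var[X_14] = 14·σ² = 14·(1/4) = 7/2

7/2


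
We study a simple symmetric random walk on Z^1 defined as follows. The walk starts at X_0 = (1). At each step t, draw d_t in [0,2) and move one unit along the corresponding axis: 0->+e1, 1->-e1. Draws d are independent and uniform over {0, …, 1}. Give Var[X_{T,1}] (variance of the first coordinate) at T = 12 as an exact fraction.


Outcome values over d=0..1: [1, -1]
Σy = 0, Σy² = 2, M = 2
μ = 0/2 = 0,  σ² = 2/2 − (0)² = 1
Independent increments: Var[X_12] = 12·σ² = 12·(1) = 12

12


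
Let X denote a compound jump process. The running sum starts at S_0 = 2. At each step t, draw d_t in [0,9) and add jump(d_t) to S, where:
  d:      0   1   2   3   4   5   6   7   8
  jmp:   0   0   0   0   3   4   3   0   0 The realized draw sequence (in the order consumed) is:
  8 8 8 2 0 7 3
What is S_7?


t=0: S=2, d=8, jump=0, S_1=2
t=1: S=2, d=8, jump=0, S_2=2
t=2: S=2, d=8, jump=0, S_3=2
t=3: S=2, d=2, jump=0, S_4=2
t=4: S=2, d=0, jump=0, S_5=2
t=5: S=2, d=7, jump=0, S_6=2
t=6: S=2, d=3, jump=0, S_7=2

2


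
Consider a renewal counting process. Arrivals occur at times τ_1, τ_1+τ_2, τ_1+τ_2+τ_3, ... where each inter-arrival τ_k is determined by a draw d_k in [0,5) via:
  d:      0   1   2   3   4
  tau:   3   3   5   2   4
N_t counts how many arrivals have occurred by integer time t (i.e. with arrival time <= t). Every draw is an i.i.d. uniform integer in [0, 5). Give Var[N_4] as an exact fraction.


134/625

Inter-arrival values over d=0..4: [3, 3, 5, 2, 4]
Each d has probability 1/5, so the pmf of τ is: f(2) = 1/5, f(3) = 2/5, f(4) = 1/5, f(5) = 1/5
Let p_n(j) = P(N_n = j), with p_0 = [1]. Condition on τ_1: p_n(0) = P(τ > n), and for j >= 1, p_n(j) = Σ_{k<=n} f(k)·p_{n−k}(j−1)
p_1 = [1]  (j = 0)
p_2 = [4/5, 1/5]  (j = 0..1)
p_3 = [2/5, 3/5]  (j = 0..1)
p_4 = [1/5, 19/25, 1/25]  (j = 0..2)
E[N_4] = Σ j·p_4(j) = 21/25;  E[N_4²] = Σ j²·p_4(j) = 23/25
Var[N_4] = 23/25 − (21/25)² = 134/625


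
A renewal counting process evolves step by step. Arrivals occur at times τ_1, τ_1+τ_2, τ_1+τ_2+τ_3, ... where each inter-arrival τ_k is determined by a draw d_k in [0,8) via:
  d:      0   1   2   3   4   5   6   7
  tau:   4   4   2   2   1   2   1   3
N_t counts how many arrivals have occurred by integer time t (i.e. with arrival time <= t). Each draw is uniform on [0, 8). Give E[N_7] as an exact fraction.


45121/16384

Inter-arrival values over d=0..7: [4, 4, 2, 2, 1, 2, 1, 3]
Each d has probability 1/8, so the pmf of τ is: f(1) = 1/4, f(2) = 3/8, f(3) = 1/8, f(4) = 1/4
Renewal equation for m(n) = E[N_n]: condition on τ_1 = k (if k <= n, one arrival plus a fresh copy on the remaining n−k steps): m(n) = F(n) + Σ_{k<=n} f(k)·m(n−k), where F(n) = P(τ <= n) and m(0) = 0
m(1) = F(1) = 1/4
m(2) = F(2) + f(1)·m(1) = 5/8 + 1/4·1/4 = 11/16
m(3) = F(3) + f(1)·m(2) + f(2)·m(1) = 3/4 + 1/4·11/16 + 3/8·1/4 = 65/64
m(4) = F(4) + f(1)·m(3) + f(2)·m(2) + f(3)·m(1) = 1 + 1/4·65/64 + 3/8·11/16 + 1/8·1/4 = 395/256
m(5) = F(5) + f(1)·m(4) + f(2)·m(3) + f(3)·m(2) + f(4)·m(1) = 1 + 1/4·395/256 + 3/8·65/64 + 1/8·11/16 + 1/4·1/4 = 1961/1024
m(6) = F(6) + f(1)·m(5) + f(2)·m(4) + f(3)·m(3) + f(4)·m(2) = 1 + 1/4·1961/1024 + 3/8·395/256 + 1/8·65/64 + 1/4·11/16 = 9651/4096
m(7) = F(7) + f(1)·m(6) + f(2)·m(5) + f(3)·m(4) + f(4)·m(3) = 1 + 1/4·9651/4096 + 3/8·1961/1024 + 1/8·395/256 + 1/4·65/64 = 45121/16384
E[N_7] = m(7) = 45121/16384


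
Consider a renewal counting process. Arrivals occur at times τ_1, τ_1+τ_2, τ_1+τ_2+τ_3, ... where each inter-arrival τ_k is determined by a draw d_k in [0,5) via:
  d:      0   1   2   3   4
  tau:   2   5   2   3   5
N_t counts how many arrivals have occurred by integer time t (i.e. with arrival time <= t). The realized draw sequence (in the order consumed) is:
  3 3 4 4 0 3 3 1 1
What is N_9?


draw d_1=3: τ_1=3, arrival time A_1=3
draw d_2=3: τ_2=3, arrival time A_2=6
draw d_3=4: τ_3=5, arrival time A_3=11
draw d_4=4: τ_4=5, arrival time A_4=16
draw d_5=0: τ_5=2, arrival time A_5=18
draw d_6=3: τ_6=3, arrival time A_6=21
draw d_7=3: τ_7=3, arrival time A_7=24
draw d_8=1: τ_8=5, arrival time A_8=29
draw d_9=1: τ_9=5, arrival time A_9=34
N_t over t=0..9: 0:0 1:0 2:0 3:1 4:1 5:1 6:2 7:2 8:2 9:2

2


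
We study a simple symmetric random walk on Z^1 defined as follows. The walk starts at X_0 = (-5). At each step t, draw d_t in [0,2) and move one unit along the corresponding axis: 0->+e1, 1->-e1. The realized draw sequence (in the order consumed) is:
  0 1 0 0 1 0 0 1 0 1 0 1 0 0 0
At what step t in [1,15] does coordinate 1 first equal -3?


t=0: X=(-5), d=0 → +e1, X_1=(-4)
t=1: X=(-4), d=1 → -e1, X_2=(-5)
t=2: X=(-5), d=0 → +e1, X_3=(-4)
t=3: X=(-4), d=0 → +e1, X_4=(-3)
t=4: X=(-3), d=1 → -e1, X_5=(-4)
t=5: X=(-4), d=0 → +e1, X_6=(-3)
t=6: X=(-3), d=0 → +e1, X_7=(-2)
t=7: X=(-2), d=1 → -e1, X_8=(-3)
t=8: X=(-3), d=0 → +e1, X_9=(-2)
t=9: X=(-2), d=1 → -e1, X_10=(-3)
t=10: X=(-3), d=0 → +e1, X_11=(-2)
t=11: X=(-2), d=1 → -e1, X_12=(-3)
t=12: X=(-3), d=0 → +e1, X_13=(-2)
t=13: X=(-2), d=0 → +e1, X_14=(-1)
t=14: X=(-1), d=0 → +e1, X_15=(0)

4
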